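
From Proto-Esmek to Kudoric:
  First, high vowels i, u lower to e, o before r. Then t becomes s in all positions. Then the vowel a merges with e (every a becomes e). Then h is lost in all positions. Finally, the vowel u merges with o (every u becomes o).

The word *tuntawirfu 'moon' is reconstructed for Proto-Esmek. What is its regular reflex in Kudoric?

sonsewerfo

Kudoric: *tuntawirfu
  tuntawirfu → tuntawerfu   [pre-rhotic lowering]
  tuntawerfu → sunsawerfu   [unconditioned shift]
  sunsawerfu → sunsewerfu   [vowel merger]
  sunsewerfu (rule 4 does not apply)
  sunsewerfu → sonsewerfo   [vowel merger]
  giving Kudoric sonsewerfo.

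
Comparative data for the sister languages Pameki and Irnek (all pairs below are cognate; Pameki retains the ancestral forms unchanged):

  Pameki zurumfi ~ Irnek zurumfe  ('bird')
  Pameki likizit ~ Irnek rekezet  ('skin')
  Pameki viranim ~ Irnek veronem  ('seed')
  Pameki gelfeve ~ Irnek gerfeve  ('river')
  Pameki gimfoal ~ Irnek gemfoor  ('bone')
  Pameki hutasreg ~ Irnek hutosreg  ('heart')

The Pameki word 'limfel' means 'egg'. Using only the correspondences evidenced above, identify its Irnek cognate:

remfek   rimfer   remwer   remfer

remfer

likizit ~ rekezet — Pameki l corresponds to Irnek r word-initially before a front vowel.
viranim ~ veronem, gimfoal ~ gemfoor — Pameki i corresponds to Irnek e after a consonant, before a nasal.
gimfoal ~ gemfoor — Pameki l corresponds to Irnek r word-finally.
Applying these to Pameki 'limfel':
  limfel → rimfel   (l→r word-initially before a front vowel)
  rimfel → remfel   (i→e after a consonant, before a nasal)
  remfel → remfer   (l→r word-finally)
So the Irnek cognate is 'remfer'.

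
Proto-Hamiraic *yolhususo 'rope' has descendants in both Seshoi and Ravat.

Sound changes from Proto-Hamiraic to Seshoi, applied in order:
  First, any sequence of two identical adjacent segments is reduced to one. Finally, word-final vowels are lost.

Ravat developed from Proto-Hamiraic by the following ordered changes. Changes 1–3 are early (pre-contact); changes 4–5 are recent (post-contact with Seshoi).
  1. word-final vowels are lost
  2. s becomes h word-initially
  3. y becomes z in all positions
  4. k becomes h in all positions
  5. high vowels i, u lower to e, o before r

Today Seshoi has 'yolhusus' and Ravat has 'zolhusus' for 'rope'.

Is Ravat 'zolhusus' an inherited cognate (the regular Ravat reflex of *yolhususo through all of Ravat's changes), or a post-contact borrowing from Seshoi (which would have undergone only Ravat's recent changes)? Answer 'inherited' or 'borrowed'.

If inherited, *yolhususo would pass through all of Ravat's changes:
Ravat: *yolhususo > yolhusus > zolhusus  (by apocope, unconditioned shift)
If borrowed from Seshoi 'yolhusus' after the early changes, it would undergo only the recent ones:
  rule 4 (unconditioned shift): no change (yolhusus)
  rule 5 (pre-rhotic lowering): no change (yolhusus)
  ⇒ as a loan: yolhusus
Ravat 'zolhusus' matches the inherited outcome exactly, so it is an inherited cognate, not a loan.

inherited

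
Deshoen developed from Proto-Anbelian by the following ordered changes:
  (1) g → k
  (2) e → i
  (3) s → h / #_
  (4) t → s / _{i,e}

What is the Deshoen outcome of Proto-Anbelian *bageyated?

Deshoen: *bageyated
  bageyated → bakeyated   [unconditioned shift]
  bakeyated → bakiyatid   [vowel merger]
  bakiyatid (rule 3 does not apply)
  bakiyatid → bakiyasid   [palatalisation]
  giving Deshoen bakiyasid.

bakiyasid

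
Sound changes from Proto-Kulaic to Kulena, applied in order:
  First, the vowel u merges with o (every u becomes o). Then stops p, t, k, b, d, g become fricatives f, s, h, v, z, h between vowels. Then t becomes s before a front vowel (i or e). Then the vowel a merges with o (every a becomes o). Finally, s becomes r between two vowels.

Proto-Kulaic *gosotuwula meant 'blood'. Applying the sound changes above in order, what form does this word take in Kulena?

Kulena: *gosotuwula > gosotowola > gososowola > gososowolo > gororowolo  (by vowel merger, intervocalic lenition, vowel merger, rhotacism)

gororowolo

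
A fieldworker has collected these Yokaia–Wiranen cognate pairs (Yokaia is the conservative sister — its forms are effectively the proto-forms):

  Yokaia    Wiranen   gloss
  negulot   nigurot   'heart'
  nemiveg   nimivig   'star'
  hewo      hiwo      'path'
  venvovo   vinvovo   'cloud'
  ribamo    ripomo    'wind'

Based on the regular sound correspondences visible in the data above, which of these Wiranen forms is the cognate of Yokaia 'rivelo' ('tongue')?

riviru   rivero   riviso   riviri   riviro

negulot ~ nigurot, nemiveg ~ nimivig — Yokaia e corresponds to Wiranen i after a consonant, before a consonant other than r, m, n, p, b, f, v.
negulot ~ nigurot — Yokaia l corresponds to Wiranen r between vowels (before a back vowel).
Applying these to Yokaia 'rivelo':
  rivelo → rivilo   (e→i after a consonant, before a consonant other than r, m, n, p, b, f, v)
  rivilo → riviro   (l→r between vowels (before a back vowel))
So the Wiranen cognate is 'riviro'.

riviro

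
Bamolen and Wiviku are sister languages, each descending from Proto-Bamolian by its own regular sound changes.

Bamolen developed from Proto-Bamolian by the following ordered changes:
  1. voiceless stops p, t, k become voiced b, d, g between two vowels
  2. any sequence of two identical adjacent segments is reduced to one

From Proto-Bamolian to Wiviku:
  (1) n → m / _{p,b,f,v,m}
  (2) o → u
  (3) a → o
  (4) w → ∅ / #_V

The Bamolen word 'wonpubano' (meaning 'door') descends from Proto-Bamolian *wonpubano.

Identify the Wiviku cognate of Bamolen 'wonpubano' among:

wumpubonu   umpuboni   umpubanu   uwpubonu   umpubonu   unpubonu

Wiviku: *wonpubano
  wonpubano → wompubano   [nasal place assimilation]
  wompubano → wumpubanu   [vowel merger]
  wumpubanu → wumpubonu   [vowel merger]
  wumpubonu → umpubonu   [glide loss]
  giving Wiviku umpubonu.

umpubonu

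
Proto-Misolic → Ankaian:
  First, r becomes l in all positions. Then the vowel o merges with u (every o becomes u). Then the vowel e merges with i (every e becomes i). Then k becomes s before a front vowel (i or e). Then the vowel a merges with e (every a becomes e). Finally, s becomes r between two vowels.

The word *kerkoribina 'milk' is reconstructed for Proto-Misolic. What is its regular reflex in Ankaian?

Ankaian: *kerkoribina
  kerkoribina → kelkolibina   [unconditioned shift]
  kelkolibina → kelkulibina   [vowel merger]
  kelkulibina → kilkulibina   [vowel merger]
  kilkulibina → silkulibina   [palatalisation]
  silkulibina → silkulibine   [vowel merger]
  silkulibine (rule 6 does not apply)
  giving Ankaian silkulibine.

silkulibine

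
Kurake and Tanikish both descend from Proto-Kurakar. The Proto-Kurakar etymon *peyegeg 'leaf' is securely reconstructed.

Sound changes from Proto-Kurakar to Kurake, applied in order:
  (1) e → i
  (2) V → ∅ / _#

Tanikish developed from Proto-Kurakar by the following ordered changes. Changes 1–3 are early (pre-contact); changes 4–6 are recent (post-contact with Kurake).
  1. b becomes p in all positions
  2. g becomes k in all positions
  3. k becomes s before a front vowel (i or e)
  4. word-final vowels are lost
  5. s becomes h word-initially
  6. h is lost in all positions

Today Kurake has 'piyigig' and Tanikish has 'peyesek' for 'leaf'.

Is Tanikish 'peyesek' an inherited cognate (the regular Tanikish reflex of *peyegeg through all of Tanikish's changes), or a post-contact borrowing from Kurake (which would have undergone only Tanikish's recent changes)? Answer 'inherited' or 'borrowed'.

inherited

If inherited, *peyegeg would pass through all of Tanikish's changes:
Tanikish: *peyegeg > peyekek > peyesek  (by unconditioned shift, palatalisation)
If borrowed from Kurake 'piyigig' after the early changes, it would undergo only the recent ones:
  rule 4 (apocope): no change (piyigig)
  rule 5 (debuccalisation): no change (piyigig)
  rule 6 (h-loss): no change (piyigig)
  ⇒ as a loan: piyigig
Tanikish 'peyesek' matches the inherited outcome exactly, so it is an inherited cognate, not a loan.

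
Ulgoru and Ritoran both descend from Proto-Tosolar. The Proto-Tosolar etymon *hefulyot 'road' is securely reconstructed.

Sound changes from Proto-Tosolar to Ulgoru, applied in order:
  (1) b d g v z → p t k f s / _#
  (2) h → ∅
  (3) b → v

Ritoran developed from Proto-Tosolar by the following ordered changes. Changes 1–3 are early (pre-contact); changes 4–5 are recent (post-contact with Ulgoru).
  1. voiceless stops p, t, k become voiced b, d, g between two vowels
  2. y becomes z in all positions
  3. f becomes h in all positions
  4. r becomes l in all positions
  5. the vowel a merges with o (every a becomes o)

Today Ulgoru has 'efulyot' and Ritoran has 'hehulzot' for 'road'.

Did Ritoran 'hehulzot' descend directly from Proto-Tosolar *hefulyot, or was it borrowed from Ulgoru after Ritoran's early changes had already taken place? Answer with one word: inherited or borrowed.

If inherited, *hefulyot would pass through all of Ritoran's changes:
Ritoran: start from *hefulyot.
  rule 1: no change — hefulyot
  rule 2 (unconditioned shift): hefulyot → hefulzot
  rule 3 (unconditioned shift): hefulzot → hehulzot
  rule 4: no change — hehulzot
  rule 5: no change — hehulzot
  ⇒ Ritoran hehulzot
If borrowed from Ulgoru 'efulyot' after the early changes, it would undergo only the recent ones:
  rule 4 (unconditioned shift): no change (efulyot)
  rule 5 (vowel merger): no change (efulyot)
  ⇒ as a loan: efulyot
Ritoran 'hehulzot' matches the inherited outcome exactly, so it is an inherited cognate, not a loan.

inherited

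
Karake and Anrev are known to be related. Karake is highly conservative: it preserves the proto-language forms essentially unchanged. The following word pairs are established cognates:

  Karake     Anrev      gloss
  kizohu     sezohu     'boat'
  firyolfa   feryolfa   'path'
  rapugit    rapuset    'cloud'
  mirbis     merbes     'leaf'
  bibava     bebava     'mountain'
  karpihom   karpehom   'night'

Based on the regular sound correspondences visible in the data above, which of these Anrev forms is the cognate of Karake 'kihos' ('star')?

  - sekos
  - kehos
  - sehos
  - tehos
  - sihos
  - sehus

kizohu ~ sezohu — Karake k corresponds to Anrev s word-initially before a front vowel.
kizohu ~ sezohu, rapugit ~ rapuset — Karake i corresponds to Anrev e after a consonant, before a consonant other than r, m, n, p, b, f, v.
Applying these to Karake 'kihos':
  kihos → sihos   (k→s word-initially before a front vowel)
  sihos → sehos   (i→e after a consonant, before a consonant other than r, m, n, p, b, f, v)
So the Anrev cognate is 'sehos'.

sehos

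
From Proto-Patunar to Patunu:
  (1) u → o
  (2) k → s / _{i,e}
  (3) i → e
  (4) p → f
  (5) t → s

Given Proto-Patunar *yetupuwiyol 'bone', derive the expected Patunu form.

Patunu: *yetupuwiyol > yetopowiyol > yetopoweyol > yetofoweyol > yesofoweyol  (by vowel merger, vowel merger, unconditioned shift, unconditioned shift)

yesofoweyol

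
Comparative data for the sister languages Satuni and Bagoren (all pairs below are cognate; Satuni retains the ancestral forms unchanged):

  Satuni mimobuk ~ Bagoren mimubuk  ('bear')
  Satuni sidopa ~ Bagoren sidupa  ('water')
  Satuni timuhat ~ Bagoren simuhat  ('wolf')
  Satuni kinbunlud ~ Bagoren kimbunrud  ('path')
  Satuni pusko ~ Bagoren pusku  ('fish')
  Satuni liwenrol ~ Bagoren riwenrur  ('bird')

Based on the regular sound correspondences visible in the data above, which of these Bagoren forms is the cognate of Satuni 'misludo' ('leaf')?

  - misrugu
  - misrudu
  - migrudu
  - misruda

kinbunlud ~ kimbunrud — Satuni l corresponds to Bagoren r after a consonant, before a back vowel.
pusko ~ pusku — Satuni o corresponds to Bagoren u word-finally.
Applying these to Satuni 'misludo':
  misludo → misrudo   (l→r after a consonant, before a back vowel)
  misrudo → misrudu   (o→u word-finally)
So the Bagoren cognate is 'misrudu'.

misrudu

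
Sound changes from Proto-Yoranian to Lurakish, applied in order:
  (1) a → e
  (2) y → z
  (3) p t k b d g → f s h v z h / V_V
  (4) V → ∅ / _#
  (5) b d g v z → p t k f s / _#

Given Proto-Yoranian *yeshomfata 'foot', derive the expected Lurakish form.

Lurakish: *yeshomfata > yeshomfete > zeshomfete > zeshomfese > zeshomfes  (by vowel merger, unconditioned shift, intervocalic lenition, apocope)

zeshomfes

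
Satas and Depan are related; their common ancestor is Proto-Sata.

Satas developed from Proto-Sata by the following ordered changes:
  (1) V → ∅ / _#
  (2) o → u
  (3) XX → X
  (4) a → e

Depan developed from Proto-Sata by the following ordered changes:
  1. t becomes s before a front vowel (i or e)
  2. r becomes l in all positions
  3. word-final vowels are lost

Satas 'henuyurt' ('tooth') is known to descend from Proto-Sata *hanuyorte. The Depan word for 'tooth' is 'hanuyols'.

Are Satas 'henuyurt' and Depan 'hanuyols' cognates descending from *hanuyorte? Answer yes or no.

Derive the expected Depan reflex of *hanuyorte:
Depan: start from *hanuyorte.
  rule 1 (palatalisation): hanuyorte → hanuyorse
  rule 2 (unconditioned shift): hanuyorse → hanuyolse
  rule 3 (apocope): hanuyolse → hanuyols
  ⇒ Depan hanuyols
Depan 'hanuyols' matches the regular reflex exactly, so the pair is cognate.

yes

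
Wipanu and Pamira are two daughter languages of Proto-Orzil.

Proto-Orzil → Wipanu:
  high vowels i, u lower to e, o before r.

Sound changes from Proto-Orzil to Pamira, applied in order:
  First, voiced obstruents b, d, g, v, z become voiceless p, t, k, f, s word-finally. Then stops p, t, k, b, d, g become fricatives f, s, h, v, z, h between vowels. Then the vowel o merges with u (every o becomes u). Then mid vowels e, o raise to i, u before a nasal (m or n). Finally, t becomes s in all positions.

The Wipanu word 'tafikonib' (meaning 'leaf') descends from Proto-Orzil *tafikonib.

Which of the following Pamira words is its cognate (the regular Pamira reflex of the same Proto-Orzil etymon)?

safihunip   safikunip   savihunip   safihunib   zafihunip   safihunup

Pamira: *tafikonib
  tafikonib → tafikonip   [final devoicing]
  tafikonip → tafihonip   [intervocalic lenition]
  tafihonip → tafihunip   [vowel merger]
  tafihunip (rule 4 does not apply)
  tafihunip → safihunip   [unconditioned shift]
  giving Pamira safihunip.
Among the options, 'safihunip' alone shows every Pamira change applied in order.

safihunip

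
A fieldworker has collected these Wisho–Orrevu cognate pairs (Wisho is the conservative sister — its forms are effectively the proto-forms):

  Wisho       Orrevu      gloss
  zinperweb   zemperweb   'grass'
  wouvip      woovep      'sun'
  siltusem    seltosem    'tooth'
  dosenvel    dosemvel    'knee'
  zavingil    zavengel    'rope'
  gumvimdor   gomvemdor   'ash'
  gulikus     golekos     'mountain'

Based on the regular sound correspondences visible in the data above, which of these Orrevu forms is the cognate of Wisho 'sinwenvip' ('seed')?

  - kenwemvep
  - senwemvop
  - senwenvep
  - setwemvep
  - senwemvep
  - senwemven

senwemvep

zinperweb ~ zemperweb, zavingil ~ zavengel — Wisho i corresponds to Orrevu e after a consonant, before a nasal.
dosenvel ~ dosemvel — Wisho n corresponds to Orrevu m after a vowel, before a labial obstruent.
wouvip ~ woovep — Wisho i corresponds to Orrevu e after a consonant, before a labial obstruent.
Applying these to Wisho 'sinwenvip':
  sinwenvip → senwenvip   (i→e after a consonant, before a nasal)
  senwenvip → senwemvip   (n→m after a vowel, before a labial obstruent)
  senwemvip → senwemvep   (i→e after a consonant, before a labial obstruent)
So the Orrevu cognate is 'senwemvep'.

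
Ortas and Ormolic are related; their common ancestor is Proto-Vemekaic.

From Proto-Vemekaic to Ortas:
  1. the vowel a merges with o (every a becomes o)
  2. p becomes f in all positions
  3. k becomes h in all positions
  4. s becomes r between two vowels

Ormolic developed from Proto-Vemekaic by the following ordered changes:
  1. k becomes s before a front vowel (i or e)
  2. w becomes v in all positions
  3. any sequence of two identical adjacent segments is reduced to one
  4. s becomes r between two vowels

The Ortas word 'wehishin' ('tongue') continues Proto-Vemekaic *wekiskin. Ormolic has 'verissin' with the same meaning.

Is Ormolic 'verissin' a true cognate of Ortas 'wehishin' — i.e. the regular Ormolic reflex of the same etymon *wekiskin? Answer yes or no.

no

Derive the expected Ormolic reflex of *wekiskin:
Ormolic: start from *wekiskin.
  rule 1 (palatalisation): wekiskin → wesissin
  rule 2 (unconditioned shift): wesissin → vesissin
  rule 3 (degemination): vesissin → vesisin
  rule 4 (rhotacism): vesisin → veririn
  ⇒ Ormolic veririn
The regular Ormolic reflex would be 'veririn', but the attested form is 'verissin'. The correspondence is irregular, so they are not cognates (the Ormolic form has a different source).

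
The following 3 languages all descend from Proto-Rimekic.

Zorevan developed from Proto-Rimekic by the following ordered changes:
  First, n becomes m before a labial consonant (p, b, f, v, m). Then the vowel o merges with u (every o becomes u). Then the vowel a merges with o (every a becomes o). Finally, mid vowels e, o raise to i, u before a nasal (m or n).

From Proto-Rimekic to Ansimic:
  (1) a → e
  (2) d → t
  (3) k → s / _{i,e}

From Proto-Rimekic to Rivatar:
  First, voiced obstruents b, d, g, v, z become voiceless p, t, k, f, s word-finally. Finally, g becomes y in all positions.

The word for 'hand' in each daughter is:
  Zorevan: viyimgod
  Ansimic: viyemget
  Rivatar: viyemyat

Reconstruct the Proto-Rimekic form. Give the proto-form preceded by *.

Position 4: Zorevan has i, Ansimic has e, Rivatar has e. Rivatar preserves e here (none of its changes turn any other segment into e), so the proto-segment is *e.
Position 6: Zorevan has g, Ansimic has g, Rivatar has y. Zorevan preserves g here (none of its changes turn any other segment into g), so the proto-segment is *g.
Position 7: Zorevan has o, Ansimic has e, Rivatar has a. Rivatar preserves a here (none of its changes turn any other segment into a), so the proto-segment is *a.
Continuing position by position gives *viyemgad; check it forward:
Zorevan: *viyemgad
  viyemgad (rule 1 does not apply)
  viyemgad (rule 2 does not apply)
  viyemgad → viyemgod   [vowel merger]
  viyemgod → viyimgod   [pre-nasal raising]
  giving Zorevan viyimgod.
Ansimic: start from *viyemgad.
  rule 1 (vowel merger): viyemgad → viyemged
  rule 2 (unconditioned shift): viyemged → viyemget
  rule 3: no change — viyemget
  ⇒ Ansimic viyemget
Rivatar: *viyemgad
  viyemgad → viyemgat   [final devoicing]
  viyemgat → viyemyat   [unconditioned shift]
  giving Rivatar viyemyat.
No other proto-form is consistent with every reflex, so the reconstruction is *viyemgad.

*viyemgad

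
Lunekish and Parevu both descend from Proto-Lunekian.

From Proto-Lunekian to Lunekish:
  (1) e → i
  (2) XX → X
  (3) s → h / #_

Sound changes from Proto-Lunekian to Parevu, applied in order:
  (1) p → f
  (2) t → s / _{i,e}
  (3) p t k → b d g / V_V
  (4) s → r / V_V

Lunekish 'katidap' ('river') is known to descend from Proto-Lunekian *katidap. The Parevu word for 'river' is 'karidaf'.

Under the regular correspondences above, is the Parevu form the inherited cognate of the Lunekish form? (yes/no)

yes

Derive the expected Parevu reflex of *katidap:
Parevu: start from *katidap.
  rule 1 (unconditioned shift): katidap → katidaf
  rule 2 (palatalisation): katidaf → kasidaf
  rule 3: no change — kasidaf
  rule 4 (rhotacism): kasidaf → karidaf
  ⇒ Parevu karidaf
Parevu 'karidaf' matches the regular reflex exactly, so the pair is cognate.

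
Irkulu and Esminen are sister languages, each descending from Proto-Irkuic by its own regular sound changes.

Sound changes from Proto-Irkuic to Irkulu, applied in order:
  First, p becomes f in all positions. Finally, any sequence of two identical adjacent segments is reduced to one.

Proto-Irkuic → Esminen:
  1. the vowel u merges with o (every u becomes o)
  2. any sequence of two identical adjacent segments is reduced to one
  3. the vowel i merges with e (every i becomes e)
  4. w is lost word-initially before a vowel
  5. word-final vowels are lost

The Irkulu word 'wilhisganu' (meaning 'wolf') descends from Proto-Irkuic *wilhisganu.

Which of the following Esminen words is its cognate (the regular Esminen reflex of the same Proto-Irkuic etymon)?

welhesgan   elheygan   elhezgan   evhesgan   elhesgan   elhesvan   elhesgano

Esminen: *wilhisganu > wilhisgano > welhesgano > elhesgano > elhesgan  (by vowel merger, vowel merger, glide loss, apocope)
Only 'elhesgan' matches the regular Esminen development of *wilhisganu.

elhesgan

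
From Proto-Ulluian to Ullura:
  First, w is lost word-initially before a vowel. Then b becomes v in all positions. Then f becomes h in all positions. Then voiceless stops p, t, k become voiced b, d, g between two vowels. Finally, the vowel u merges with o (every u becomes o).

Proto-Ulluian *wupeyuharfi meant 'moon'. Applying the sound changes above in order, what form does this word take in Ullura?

obeyoharhi

Ullura: *wupeyuharfi
  wupeyuharfi → upeyuharfi   [glide loss]
  upeyuharfi (rule 2 does not apply)
  upeyuharfi → upeyuharhi   [unconditioned shift]
  upeyuharhi → ubeyuharhi   [intervocalic voicing]
  ubeyuharhi → obeyoharhi   [vowel merger]
  giving Ullura obeyoharhi.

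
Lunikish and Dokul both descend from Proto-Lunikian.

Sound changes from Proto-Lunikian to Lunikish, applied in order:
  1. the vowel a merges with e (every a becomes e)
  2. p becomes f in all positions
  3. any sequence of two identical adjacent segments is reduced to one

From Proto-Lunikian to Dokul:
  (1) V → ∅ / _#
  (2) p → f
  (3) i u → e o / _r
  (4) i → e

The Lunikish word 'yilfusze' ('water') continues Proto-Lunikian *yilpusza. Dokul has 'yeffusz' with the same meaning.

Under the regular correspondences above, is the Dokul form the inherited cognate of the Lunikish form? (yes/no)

no

Derive the expected Dokul reflex of *yilpusza:
Dokul: *yilpusza
  yilpusza → yilpusz   [apocope]
  yilpusz → yilfusz   [unconditioned shift]
  yilfusz (rule 3 does not apply)
  yilfusz → yelfusz   [vowel merger]
  giving Dokul yelfusz.
The regular Dokul reflex would be 'yelfusz', but the attested form is 'yeffusz'. The correspondence is irregular, so they are not cognates (the Dokul form has a different source).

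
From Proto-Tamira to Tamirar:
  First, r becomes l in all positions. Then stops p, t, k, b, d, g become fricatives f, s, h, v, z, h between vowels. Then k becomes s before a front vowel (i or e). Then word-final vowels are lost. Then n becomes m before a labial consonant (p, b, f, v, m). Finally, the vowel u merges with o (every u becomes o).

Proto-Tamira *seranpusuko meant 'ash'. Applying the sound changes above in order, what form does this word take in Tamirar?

Tamirar: *seranpusuko
  seranpusuko → selanpusuko   [unconditioned shift]
  selanpusuko → selanpusuho   [intervocalic lenition]
  selanpusuho (rule 3 does not apply)
  selanpusuho → selanpusuh   [apocope]
  selanpusuh → selampusuh   [nasal place assimilation]
  selampusuh → selamposoh   [vowel merger]
  giving Tamirar selamposoh.

selamposoh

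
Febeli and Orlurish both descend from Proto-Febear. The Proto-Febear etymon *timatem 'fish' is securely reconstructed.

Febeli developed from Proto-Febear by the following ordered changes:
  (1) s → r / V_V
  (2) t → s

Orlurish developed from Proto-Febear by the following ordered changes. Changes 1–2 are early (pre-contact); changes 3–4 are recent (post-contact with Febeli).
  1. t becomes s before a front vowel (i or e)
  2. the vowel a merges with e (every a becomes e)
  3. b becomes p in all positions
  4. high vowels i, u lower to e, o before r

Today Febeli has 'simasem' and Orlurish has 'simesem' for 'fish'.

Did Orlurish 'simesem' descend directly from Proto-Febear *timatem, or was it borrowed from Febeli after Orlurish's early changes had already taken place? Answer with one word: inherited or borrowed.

inherited

If inherited, *timatem would pass through all of Orlurish's changes:
Orlurish: *timatem > simasem > simesem  (by palatalisation, vowel merger)
If borrowed from Febeli 'simasem' after the early changes, it would undergo only the recent ones:
  rule 3 (unconditioned shift): no change (simasem)
  rule 4 (pre-rhotic lowering): no change (simasem)
  ⇒ as a loan: simasem
Orlurish 'simesem' matches the inherited outcome exactly, so it is an inherited cognate, not a loan.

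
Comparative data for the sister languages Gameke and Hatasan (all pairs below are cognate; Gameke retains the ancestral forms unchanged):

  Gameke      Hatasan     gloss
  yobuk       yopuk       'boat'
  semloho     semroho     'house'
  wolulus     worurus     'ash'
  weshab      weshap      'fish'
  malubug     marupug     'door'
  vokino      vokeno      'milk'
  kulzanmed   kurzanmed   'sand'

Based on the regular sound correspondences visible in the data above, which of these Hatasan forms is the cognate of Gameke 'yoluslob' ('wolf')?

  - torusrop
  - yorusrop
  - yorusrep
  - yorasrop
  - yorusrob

wolulus ~ worurus, malubug ~ marupug — Gameke l corresponds to Hatasan r between vowels (before a back vowel).
semloho ~ semroho — Gameke l corresponds to Hatasan r after a consonant, before a back vowel.
weshab ~ weshap — Gameke b corresponds to Hatasan p word-finally.
Applying these to Gameke 'yoluslob':
  yoluslob → yoruslob   (l→r between vowels (before a back vowel))
  yoruslob → yorusrob   (l→r after a consonant, before a back vowel)
  yorusrob → yorusrop   (b→p word-finally)
So the Hatasan cognate is 'yorusrop'.

yorusrop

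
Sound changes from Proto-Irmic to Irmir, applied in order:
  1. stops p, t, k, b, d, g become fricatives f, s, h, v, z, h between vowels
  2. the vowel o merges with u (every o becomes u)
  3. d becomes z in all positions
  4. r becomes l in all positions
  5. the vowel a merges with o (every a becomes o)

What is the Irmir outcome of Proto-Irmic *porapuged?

pulofuhez

Irmir: *porapuged > porafuhed > purafuhed > purafuhez > pulafuhez > pulofuhez  (by intervocalic lenition, vowel merger, unconditioned shift, unconditioned shift, vowel merger)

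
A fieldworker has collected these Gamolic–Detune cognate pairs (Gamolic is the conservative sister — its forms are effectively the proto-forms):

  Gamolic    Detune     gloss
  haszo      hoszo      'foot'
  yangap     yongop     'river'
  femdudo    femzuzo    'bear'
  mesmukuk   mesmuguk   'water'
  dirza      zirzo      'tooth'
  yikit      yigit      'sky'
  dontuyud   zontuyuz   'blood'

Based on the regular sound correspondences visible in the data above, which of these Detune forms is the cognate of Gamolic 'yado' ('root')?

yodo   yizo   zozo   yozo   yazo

yozo

haszo ~ hoszo — Gamolic a corresponds to Detune o after a consonant, before a consonant other than r, m, n, p, b, f, v.
femdudo ~ femzuzo — Gamolic d corresponds to Detune z between vowels (before a back vowel).
Applying these to Gamolic 'yado':
  yado → yodo   (a→o after a consonant, before a consonant other than r, m, n, p, b, f, v)
  yodo → yozo   (d→z between vowels (before a back vowel))
So the Detune cognate is 'yozo'.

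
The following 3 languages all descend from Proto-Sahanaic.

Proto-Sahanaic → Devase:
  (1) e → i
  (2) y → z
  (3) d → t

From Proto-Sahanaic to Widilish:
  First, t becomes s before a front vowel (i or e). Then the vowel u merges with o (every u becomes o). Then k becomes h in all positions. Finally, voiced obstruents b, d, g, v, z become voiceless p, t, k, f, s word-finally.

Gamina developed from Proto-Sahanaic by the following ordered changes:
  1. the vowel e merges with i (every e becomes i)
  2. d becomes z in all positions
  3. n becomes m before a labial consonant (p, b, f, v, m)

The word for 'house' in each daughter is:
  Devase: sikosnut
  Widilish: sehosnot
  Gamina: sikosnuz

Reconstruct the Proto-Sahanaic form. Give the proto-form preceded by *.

*sekosnud

Position 2: Devase has i, Widilish has e, Gamina has i. Widilish preserves e here (none of its changes turn any other segment into e), so the proto-segment is *e.
Position 7: Devase has u, Widilish has o, Gamina has u. Devase preserves u here (none of its changes turn any other segment into u), so the proto-segment is *u.
Position 3: Devase has k, Widilish has h, Gamina has k. Devase preserves k here (none of its changes turn any other segment into k), so the proto-segment is *k.
This points to *sekosnud. Verify forward in each daughter:
Devase: *sekosnud
  sekosnud → sikosnud   [vowel merger]
  sikosnud (rule 2 does not apply)
  sikosnud → sikosnut   [unconditioned shift]
  giving Devase sikosnut.
Widilish: *sekosnud > sekosnod > sehosnod > sehosnot  (by vowel merger, unconditioned shift, final devoicing)
Gamina: *sekosnud > sikosnud > sikosnuz  (by vowel merger, unconditioned shift)
Only *sekosnud yields all of Devase sikosnut, Widilish sehosnot, Gamina sikosnuz.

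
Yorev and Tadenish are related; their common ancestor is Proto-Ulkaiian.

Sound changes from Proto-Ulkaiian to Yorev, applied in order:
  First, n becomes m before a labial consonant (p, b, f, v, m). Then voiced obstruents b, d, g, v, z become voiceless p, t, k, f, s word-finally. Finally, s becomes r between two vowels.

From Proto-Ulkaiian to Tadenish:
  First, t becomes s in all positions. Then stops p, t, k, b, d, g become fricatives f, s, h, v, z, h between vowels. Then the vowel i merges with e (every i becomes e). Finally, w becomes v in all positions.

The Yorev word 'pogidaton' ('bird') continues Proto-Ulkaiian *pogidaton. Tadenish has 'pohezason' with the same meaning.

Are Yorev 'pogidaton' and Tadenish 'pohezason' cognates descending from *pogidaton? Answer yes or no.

yes

Derive the expected Tadenish reflex of *pogidaton:
Tadenish: *pogidaton
  pogidaton → pogidason   [unconditioned shift]
  pogidason → pohizason   [intervocalic lenition]
  pohizason → pohezason   [vowel merger]
  pohezason (rule 4 does not apply)
  giving Tadenish pohezason.
Tadenish 'pohezason' matches the regular reflex exactly, so the pair is cognate.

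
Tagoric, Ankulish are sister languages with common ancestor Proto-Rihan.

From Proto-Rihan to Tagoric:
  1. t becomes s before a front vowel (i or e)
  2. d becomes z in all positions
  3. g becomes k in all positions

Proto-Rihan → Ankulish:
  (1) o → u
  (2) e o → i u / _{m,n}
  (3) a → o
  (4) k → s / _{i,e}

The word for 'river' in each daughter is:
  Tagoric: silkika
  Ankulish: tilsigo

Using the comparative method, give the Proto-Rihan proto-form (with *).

*tilkiga

Position 1: Tagoric has s, Ankulish has t. Ankulish preserves t here (none of its changes turn any other segment into t), so the proto-segment is *t.
Position 4: Tagoric has k, Ankulish has s. Taking the neighbouring segments as reconstructed: Tagoric k could go back to *k or *g; Ankulish s could go back to *k or *s — the one source consistent with every daughter is *k.
Verify the candidate proto-form against each daughter:
Tagoric: *tilkiga > silkiga > silkika  (by palatalisation, unconditioned shift)
Ankulish: start from *tilkiga.
  rule 1: no change — tilkiga
  rule 2: no change — tilkiga
  rule 3 (vowel merger): tilkiga → tilkigo
  rule 4 (palatalisation): tilkigo → tilsigo
  ⇒ Ankulish tilsigo
*tilkiga is the unique common source.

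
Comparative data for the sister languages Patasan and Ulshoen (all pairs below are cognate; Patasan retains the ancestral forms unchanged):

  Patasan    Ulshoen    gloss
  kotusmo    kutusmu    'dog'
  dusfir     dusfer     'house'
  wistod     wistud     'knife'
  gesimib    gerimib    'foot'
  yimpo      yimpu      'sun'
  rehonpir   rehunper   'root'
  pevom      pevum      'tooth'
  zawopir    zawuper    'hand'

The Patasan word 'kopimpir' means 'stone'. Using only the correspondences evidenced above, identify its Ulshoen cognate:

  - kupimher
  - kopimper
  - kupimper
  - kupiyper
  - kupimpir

kupimper

zawopir ~ zawuper — Patasan o corresponds to Ulshoen u after a consonant, before a labial obstruent.
dusfir ~ dusfer, rehonpir ~ rehunper — Patasan i corresponds to Ulshoen e after a consonant, before r.
Applying these to Patasan 'kopimpir':
  kopimpir → kupimpir   (o→u after a consonant, before a labial obstruent)
  kupimpir → kupimper   (i→e after a consonant, before r)
So the Ulshoen cognate is 'kupimper'.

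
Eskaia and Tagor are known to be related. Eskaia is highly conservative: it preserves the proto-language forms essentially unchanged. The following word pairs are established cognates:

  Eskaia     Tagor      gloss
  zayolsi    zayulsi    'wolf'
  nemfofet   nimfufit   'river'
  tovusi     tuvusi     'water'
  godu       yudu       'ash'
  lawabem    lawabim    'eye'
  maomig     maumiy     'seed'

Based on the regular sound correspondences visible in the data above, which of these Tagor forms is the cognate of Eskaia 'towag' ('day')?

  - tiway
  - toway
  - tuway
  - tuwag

tuway

zayolsi ~ zayulsi, godu ~ yudu — Eskaia o corresponds to Tagor u after a consonant, before a consonant other than r, m, n, p, b, f, v.
maomig ~ maumiy — Eskaia g corresponds to Tagor y word-finally.
Applying these to Eskaia 'towag':
  towag → tuwag   (o→u after a consonant, before a consonant other than r, m, n, p, b, f, v)
  tuwag → tuway   (g→y word-finally)
So the Tagor cognate is 'tuway'.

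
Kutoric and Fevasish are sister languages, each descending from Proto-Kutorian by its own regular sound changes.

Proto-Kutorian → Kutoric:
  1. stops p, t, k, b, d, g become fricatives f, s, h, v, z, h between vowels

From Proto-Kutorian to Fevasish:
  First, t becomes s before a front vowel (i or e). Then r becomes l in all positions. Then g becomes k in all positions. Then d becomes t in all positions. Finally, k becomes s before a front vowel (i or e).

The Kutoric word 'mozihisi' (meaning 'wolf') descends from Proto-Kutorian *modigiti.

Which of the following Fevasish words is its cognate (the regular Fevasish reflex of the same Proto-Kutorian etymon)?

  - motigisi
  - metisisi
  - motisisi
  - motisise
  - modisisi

motisisi

Fevasish: *modigiti
  modigiti → modigisi   [palatalisation]
  modigisi (rule 2 does not apply)
  modigisi → modikisi   [unconditioned shift]
  modikisi → motikisi   [unconditioned shift]
  motikisi → motisisi   [palatalisation]
  giving Fevasish motisisi.
The other candidates each miss or misapply at least one Fevasish change.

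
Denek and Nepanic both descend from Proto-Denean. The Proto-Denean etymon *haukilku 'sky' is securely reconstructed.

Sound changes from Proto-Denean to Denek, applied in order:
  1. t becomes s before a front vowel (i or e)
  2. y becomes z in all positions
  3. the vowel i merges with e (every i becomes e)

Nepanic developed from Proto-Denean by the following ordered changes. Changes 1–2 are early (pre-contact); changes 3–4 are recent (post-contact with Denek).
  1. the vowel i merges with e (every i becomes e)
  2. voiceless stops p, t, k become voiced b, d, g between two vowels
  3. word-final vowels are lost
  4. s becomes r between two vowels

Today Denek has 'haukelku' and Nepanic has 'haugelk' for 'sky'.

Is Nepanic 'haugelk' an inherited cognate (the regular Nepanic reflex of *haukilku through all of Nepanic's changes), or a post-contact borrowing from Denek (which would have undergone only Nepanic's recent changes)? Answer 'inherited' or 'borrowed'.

inherited

If inherited, *haukilku would pass through all of Nepanic's changes:
Nepanic: *haukilku
  haukilku → haukelku   [vowel merger]
  haukelku → haugelku   [intervocalic voicing]
  haugelku → haugelk   [apocope]
  haugelk (rule 4 does not apply)
  giving Nepanic haugelk.
If borrowed from Denek 'haukelku' after the early changes, it would undergo only the recent ones:
  rule 3 (apocope): haukelku → haukelk
  rule 4 (rhotacism): no change (haukelk)
  ⇒ as a loan: haukelk
Nepanic 'haugelk' matches the inherited outcome exactly, so it is an inherited cognate, not a loan.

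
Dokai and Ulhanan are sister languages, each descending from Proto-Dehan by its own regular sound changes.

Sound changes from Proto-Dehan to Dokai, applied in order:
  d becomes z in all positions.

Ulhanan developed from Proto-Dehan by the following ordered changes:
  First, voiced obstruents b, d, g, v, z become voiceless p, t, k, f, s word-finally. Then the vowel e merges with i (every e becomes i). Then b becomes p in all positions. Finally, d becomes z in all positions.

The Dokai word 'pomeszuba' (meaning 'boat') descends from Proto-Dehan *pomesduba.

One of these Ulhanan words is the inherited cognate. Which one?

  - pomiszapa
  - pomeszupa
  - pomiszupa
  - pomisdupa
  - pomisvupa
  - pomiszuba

pomiszupa

Ulhanan: start from *pomesduba.
  rule 1: no change — pomesduba
  rule 2 (vowel merger): pomesduba → pomisduba
  rule 3 (unconditioned shift): pomisduba → pomisdupa
  rule 4 (unconditioned shift): pomisdupa → pomiszupa
  ⇒ Ulhanan pomiszupa
Among the options, 'pomiszupa' alone shows every Ulhanan change applied in order.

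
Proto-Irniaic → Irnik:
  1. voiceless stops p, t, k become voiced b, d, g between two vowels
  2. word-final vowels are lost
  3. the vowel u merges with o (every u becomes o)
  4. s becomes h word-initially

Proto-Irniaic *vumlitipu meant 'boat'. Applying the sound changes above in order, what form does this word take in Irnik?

Irnik: *vumlitipu
  vumlitipu → vumlidibu   [intervocalic voicing]
  vumlidibu → vumlidib   [apocope]
  vumlidib → vomlidib   [vowel merger]
  vomlidib (rule 4 does not apply)
  giving Irnik vomlidib.

vomlidib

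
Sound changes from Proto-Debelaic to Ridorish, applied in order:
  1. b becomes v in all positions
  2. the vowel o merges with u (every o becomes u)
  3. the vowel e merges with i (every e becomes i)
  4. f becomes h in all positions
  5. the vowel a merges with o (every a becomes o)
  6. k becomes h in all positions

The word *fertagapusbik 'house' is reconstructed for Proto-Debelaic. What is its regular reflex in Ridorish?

hirtogopusvih

Ridorish: *fertagapusbik
  fertagapusbik → fertagapusvik   [unconditioned shift]
  fertagapusvik (rule 2 does not apply)
  fertagapusvik → firtagapusvik   [vowel merger]
  firtagapusvik → hirtagapusvik   [unconditioned shift]
  hirtagapusvik → hirtogopusvik   [vowel merger]
  hirtogopusvik → hirtogopusvih   [unconditioned shift]
  giving Ridorish hirtogopusvih.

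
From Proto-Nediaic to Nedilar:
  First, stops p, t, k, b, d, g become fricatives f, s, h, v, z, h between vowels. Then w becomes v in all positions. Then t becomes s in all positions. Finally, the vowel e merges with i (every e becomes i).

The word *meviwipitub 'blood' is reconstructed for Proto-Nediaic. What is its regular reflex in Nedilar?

Nedilar: *meviwipitub > meviwifisub > mevivifisub > mivivifisub  (by intervocalic lenition, unconditioned shift, vowel merger)

mivivifisub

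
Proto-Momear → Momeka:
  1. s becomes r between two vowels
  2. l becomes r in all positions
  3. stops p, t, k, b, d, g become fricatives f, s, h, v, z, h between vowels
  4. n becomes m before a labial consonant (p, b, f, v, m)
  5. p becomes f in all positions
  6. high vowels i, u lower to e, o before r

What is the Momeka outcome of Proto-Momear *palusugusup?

Momeka: *palusugusup > palurugurup > parurugurup > paruruhurup > faruruhuruf > faroruhoruf  (by rhotacism, unconditioned shift, intervocalic lenition, unconditioned shift, pre-rhotic lowering)

faroruhoruf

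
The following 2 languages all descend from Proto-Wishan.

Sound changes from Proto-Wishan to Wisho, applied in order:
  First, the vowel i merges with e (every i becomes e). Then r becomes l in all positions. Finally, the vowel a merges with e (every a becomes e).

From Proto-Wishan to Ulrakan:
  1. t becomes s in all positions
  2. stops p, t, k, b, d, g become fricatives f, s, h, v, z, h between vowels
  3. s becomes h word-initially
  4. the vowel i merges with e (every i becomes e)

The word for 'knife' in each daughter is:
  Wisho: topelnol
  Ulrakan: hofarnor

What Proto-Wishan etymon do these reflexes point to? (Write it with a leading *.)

*toparnor

Position 5: Wisho has l, Ulrakan has r. Ulrakan preserves r here (none of its changes turn any other segment into r), so the proto-segment is *r.
Position 4: Wisho has e, Ulrakan has a. Ulrakan preserves a here (none of its changes turn any other segment into a), so the proto-segment is *a.
Position 1: Wisho has t, Ulrakan has h. Wisho preserves t here (none of its changes turn any other segment into t), so the proto-segment is *t.
Continuing position by position gives *toparnor; check it forward:
Wisho: *toparnor > topalnol > topelnol  (by unconditioned shift, vowel merger)
Ulrakan: *toparnor > soparnor > sofarnor > hofarnor  (by unconditioned shift, intervocalic lenition, debuccalisation)
*toparnor is the unique common source.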